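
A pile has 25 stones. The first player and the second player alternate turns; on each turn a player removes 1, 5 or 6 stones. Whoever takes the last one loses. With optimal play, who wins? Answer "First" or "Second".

Second

i:   0  1  2  3  4  5  6  7  8  9 10 11 12 13 14 15 16 17 18 19 20 21 22 23 24 25
     W  L  W  L  W  L  W  W  W  W  W  W  L  W  L  W  L  W  W  W  W  W  W  L  W  L
Position 25 is L, so the second player wins.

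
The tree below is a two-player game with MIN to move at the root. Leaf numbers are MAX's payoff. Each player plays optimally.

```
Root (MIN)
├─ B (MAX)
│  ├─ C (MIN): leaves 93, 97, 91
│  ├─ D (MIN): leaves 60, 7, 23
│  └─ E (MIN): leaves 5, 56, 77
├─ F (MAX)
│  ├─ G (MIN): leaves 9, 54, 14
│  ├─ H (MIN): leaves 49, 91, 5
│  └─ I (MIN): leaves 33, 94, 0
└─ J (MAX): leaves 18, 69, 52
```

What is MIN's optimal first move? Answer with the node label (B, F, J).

C (MIN): min(93, 97, 91) = 91
D (MIN): min(60, 7, 23) = 7
E (MIN): min(5, 56, 77) = 5
B (MAX): max(91, 7, 5) = 91
G (MIN): min(9, 54, 14) = 9
H (MIN): min(49, 91, 5) = 5
I (MIN): min(33, 94, 0) = 0
F (MAX): max(9, 5, 0) = 9
J (MAX): max(18, 69, 52) = 69
Root (MIN): min(91, 9, 69) = 9
MIN picks the child with the lowest value: F (value 9).

F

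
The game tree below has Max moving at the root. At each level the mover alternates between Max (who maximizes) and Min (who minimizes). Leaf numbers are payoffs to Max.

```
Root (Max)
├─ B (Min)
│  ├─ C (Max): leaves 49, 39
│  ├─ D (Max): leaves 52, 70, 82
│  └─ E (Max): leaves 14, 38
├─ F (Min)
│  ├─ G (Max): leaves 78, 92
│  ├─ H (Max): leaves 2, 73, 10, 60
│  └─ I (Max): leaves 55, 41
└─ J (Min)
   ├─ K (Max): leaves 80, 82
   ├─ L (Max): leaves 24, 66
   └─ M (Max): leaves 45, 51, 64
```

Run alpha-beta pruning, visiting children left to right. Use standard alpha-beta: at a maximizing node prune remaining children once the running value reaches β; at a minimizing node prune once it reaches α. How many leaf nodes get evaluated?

20

C [α=-∞,β=+∞]: v=49
D [α=-∞,β=49]: v=52 after child 1 ≥ β → β-cutoff, skip 2
E [α=-∞,β=49]: v=38
B [α=-∞,β=+∞]: v=38
G [α=38,β=+∞]: v=92
H [α=38,β=92]: v=73
I [α=38,β=73]: v=55
F [α=38,β=+∞]: v=55
K [α=55,β=+∞]: v=82
L [α=55,β=82]: v=66
M [α=55,β=66]: v=64
J [α=55,β=+∞]: v=64
Root [α=-∞,β=+∞]: v=64
Leaves evaluated: 20 of 22.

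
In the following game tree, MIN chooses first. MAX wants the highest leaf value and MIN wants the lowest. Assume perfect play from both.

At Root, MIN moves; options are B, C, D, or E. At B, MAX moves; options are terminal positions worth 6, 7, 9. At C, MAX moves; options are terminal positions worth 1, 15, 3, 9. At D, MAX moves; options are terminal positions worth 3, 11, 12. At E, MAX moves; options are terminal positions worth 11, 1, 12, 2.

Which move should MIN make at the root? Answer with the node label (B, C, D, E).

B (MAX): max(6, 7, 9) = 9
C (MAX): max(1, 15, 3, 9) = 15
D (MAX): max(3, 11, 12) = 12
E (MAX): max(11, 1, 12, 2) = 12
Root (MIN): min(9, 15, 12, 12) = 9
MIN picks the child with the lowest value: B (value 9).

B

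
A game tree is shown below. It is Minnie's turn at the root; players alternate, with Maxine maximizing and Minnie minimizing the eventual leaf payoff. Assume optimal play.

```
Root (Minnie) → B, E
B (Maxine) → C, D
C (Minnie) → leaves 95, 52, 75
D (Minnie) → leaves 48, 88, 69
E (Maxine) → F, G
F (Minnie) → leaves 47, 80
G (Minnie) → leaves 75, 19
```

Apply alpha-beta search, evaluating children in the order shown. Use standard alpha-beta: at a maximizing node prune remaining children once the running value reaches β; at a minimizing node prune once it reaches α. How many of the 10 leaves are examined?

8

C [α=-∞,β=+∞]: v=52
D [α=52,β=+∞]: v=48 after child 1 ≤ α → α-cutoff, skip 2
B [α=-∞,β=+∞]: v=52
F [α=-∞,β=52]: v=47
G [α=47,β=52]: v=19
E [α=-∞,β=52]: v=47
Root [α=-∞,β=+∞]: v=47
Leaves evaluated: 8 of 10.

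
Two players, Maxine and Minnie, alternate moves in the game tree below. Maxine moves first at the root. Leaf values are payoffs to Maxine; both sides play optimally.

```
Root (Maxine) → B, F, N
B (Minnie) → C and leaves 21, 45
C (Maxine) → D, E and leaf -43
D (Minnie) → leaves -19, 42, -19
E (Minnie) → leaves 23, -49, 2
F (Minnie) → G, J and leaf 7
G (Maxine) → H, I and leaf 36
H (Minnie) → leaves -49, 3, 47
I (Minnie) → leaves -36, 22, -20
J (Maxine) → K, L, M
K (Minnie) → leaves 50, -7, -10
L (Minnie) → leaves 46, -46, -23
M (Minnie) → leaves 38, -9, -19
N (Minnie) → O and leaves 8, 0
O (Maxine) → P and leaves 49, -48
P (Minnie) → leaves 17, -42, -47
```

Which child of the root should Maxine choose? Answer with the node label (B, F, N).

D (Minnie): min(-19, 42, -19) = -19
E (Minnie): min(23, -49, 2) = -49
C (Maxine): max(-19, -49, -43) = -19
B (Minnie): min(-19, 21, 45) = -19
H (Minnie): min(-49, 3, 47) = -49
I (Minnie): min(-36, 22, -20) = -36
G (Maxine): max(-49, -36, 36) = 36
K (Minnie): min(50, -7, -10) = -10
L (Minnie): min(46, -46, -23) = -46
M (Minnie): min(38, -9, -19) = -19
J (Maxine): max(-10, -46, -19) = -10
F (Minnie): min(36, -10, 7) = -10
P (Minnie): min(17, -42, -47) = -47
O (Maxine): max(-47, 49, -48) = 49
N (Minnie): min(49, 8, 0) = 0
Root (Maxine): max(-19, -10, 0) = 0
Maxine picks the child with the highest value: N (value 0).

N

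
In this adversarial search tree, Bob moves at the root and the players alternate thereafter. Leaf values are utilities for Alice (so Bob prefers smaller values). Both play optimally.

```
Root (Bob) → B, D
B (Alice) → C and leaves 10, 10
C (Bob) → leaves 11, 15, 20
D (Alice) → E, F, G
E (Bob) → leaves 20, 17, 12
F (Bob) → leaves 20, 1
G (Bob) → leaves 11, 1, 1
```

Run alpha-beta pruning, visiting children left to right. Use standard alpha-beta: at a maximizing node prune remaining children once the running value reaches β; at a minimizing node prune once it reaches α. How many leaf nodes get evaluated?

8

C [α=-∞,β=+∞]: v=11
B [α=-∞,β=+∞]: v=11
E [α=-∞,β=11]: v=12
D [α=-∞,β=11]: v=12 after child 1 ≥ β → β-cutoff, skip 2
Root [α=-∞,β=+∞]: v=11
Leaves evaluated: 8 of 13.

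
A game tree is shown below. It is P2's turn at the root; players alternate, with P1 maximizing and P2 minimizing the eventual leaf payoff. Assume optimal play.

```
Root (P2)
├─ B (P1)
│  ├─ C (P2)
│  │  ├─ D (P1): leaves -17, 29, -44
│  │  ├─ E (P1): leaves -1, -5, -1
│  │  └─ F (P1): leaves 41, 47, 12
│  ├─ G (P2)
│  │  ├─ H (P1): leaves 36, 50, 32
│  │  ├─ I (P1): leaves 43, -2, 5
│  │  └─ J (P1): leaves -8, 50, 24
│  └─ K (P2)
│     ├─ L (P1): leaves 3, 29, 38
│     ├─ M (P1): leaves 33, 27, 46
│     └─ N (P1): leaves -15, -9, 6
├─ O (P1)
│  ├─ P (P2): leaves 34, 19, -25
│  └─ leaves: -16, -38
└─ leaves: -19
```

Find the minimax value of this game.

-19

D (P1): max(-17, 29, -44) = 29
E (P1): max(-1, -5, -1) = -1
F (P1): max(41, 47, 12) = 47
C (P2): min(29, -1, 47) = -1
H (P1): max(36, 50, 32) = 50
I (P1): max(43, -2, 5) = 43
J (P1): max(-8, 50, 24) = 50
G (P2): min(50, 43, 50) = 43
L (P1): max(3, 29, 38) = 38
M (P1): max(33, 27, 46) = 46
N (P1): max(-15, -9, 6) = 6
K (P2): min(38, 46, 6) = 6
B (P1): max(-1, 43, 6) = 43
P (P2): min(34, 19, -25) = -25
O (P1): max(-25, -16, -38) = -16
Root (P2): min(43, -16, -19) = -19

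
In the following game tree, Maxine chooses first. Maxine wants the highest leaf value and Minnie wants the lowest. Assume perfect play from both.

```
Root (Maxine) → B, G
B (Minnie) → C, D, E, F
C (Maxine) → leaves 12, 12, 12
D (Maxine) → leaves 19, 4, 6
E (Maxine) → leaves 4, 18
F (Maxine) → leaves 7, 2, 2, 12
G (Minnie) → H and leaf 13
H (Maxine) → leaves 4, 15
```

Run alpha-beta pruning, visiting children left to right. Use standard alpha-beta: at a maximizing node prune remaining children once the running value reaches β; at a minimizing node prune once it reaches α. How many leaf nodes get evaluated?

C [α=-∞,β=+∞]: v=12
D [α=-∞,β=12]: v=19 after child 1 ≥ β → β-cutoff, skip 2
E [α=-∞,β=12]: v=18
F [α=-∞,β=12]: v=12
B [α=-∞,β=+∞]: v=12
H [α=12,β=+∞]: v=15
G [α=12,β=+∞]: v=13
Root [α=-∞,β=+∞]: v=13
Leaves evaluated: 13 of 15.

13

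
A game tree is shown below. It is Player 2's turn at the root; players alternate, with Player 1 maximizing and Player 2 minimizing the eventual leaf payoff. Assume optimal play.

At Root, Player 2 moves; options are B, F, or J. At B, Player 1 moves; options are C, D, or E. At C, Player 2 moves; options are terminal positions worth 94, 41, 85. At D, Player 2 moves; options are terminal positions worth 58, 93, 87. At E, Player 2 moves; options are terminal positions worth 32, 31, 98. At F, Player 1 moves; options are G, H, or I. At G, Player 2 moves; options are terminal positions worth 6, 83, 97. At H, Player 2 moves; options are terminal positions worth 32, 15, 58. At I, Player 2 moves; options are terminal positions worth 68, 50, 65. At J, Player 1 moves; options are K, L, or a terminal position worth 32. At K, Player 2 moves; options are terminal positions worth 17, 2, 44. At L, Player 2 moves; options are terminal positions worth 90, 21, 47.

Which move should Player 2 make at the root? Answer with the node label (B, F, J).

J

C (Player 2): min(94, 41, 85) = 41
D (Player 2): min(58, 93, 87) = 58
E (Player 2): min(32, 31, 98) = 31
B (Player 1): max(41, 58, 31) = 58
G (Player 2): min(6, 83, 97) = 6
H (Player 2): min(32, 15, 58) = 15
I (Player 2): min(68, 50, 65) = 50
F (Player 1): max(6, 15, 50) = 50
K (Player 2): min(17, 2, 44) = 2
L (Player 2): min(90, 21, 47) = 21
J (Player 1): max(2, 21, 32) = 32
Root (Player 2): min(58, 50, 32) = 32
Player 2 picks the child with the lowest value: J (value 32).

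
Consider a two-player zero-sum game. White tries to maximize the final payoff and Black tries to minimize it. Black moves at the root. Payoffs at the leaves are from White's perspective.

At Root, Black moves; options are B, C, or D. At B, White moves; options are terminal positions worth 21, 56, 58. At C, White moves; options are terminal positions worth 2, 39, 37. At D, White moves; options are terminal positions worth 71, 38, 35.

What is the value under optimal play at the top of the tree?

B (White): max(21, 56, 58) = 58
C (White): max(2, 39, 37) = 39
D (White): max(71, 38, 35) = 71
Root (Black): min(58, 39, 71) = 39

39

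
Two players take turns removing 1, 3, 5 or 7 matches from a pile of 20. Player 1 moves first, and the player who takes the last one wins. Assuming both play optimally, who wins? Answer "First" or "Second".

Mark each pile size as W (mover wins) or L (mover loses):
i:   0  1  2  3  4  5  6  7  8  9 10 11 12 13 14 15 16 17 18 19 20
     L  W  L  W  L  W  L  W  L  W  L  W  L  W  L  W  L  W  L  W  L
Position 20 is L, so the second player wins.

Second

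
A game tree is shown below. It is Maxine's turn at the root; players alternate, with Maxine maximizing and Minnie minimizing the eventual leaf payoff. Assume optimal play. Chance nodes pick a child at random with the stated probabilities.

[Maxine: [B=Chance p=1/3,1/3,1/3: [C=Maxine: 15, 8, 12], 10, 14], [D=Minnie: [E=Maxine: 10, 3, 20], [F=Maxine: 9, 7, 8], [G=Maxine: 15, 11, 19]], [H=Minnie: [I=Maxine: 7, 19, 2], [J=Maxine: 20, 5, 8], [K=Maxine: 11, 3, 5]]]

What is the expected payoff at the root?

C (Maxine): max(15, 8, 12) = 15
B (Chance): 1/3·15 + 1/3·10 + 1/3·14 = 13
E (Maxine): max(10, 3, 20) = 20
F (Maxine): max(9, 7, 8) = 9
G (Maxine): max(15, 11, 19) = 19
D (Minnie): min(20, 9, 19) = 9
I (Maxine): max(7, 19, 2) = 19
J (Maxine): max(20, 5, 8) = 20
K (Maxine): max(11, 3, 5) = 11
H (Minnie): min(19, 20, 11) = 11
Root (Maxine): max(13, 9, 11) = 13

13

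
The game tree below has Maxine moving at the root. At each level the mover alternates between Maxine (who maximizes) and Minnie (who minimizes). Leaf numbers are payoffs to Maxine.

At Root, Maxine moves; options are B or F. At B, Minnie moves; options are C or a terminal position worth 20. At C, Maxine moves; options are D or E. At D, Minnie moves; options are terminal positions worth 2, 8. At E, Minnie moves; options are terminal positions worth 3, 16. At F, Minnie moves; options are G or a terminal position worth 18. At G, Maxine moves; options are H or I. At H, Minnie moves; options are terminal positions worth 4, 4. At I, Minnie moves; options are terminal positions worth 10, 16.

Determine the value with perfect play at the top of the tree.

10

D (Minnie): min(2, 8) = 2
E (Minnie): min(3, 16) = 3
C (Maxine): max(2, 3) = 3
B (Minnie): min(3, 20) = 3
H (Minnie): min(4, 4) = 4
I (Minnie): min(10, 16) = 10
G (Maxine): max(4, 10) = 10
F (Minnie): min(10, 18) = 10
Root (Maxine): max(3, 10) = 10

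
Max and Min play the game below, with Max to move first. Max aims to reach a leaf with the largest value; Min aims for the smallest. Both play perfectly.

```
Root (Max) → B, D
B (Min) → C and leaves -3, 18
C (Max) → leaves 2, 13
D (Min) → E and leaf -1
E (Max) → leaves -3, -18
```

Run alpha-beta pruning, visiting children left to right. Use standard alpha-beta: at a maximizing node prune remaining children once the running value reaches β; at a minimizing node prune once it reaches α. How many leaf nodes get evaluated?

C [α=-∞,β=+∞]: v=13
B [α=-∞,β=+∞]: v=-3
E [α=-3,β=+∞]: v=-3
D [α=-3,β=+∞]: v=-3 after child 1 ≤ α → α-cutoff, skip 1
Root [α=-∞,β=+∞]: v=-3
Leaves evaluated: 6 of 7.

6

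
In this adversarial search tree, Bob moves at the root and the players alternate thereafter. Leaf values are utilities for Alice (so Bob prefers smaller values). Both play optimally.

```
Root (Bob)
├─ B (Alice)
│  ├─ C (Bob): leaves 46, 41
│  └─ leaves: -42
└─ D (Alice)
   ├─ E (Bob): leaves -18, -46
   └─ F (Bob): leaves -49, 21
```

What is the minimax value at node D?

-46

E: min(-18, -46) = -46
F: min(-49, 21) = -49
D: max(-46, -49) = -46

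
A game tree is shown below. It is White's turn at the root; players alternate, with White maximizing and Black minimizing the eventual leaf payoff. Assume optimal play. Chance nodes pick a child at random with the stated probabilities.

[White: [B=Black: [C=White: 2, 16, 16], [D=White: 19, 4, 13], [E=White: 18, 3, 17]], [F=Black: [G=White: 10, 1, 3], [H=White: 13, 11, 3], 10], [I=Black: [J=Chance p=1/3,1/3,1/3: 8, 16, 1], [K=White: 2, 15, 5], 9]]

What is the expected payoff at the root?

16

C (White): max(2, 16, 16) = 16
D (White): max(19, 4, 13) = 19
E (White): max(18, 3, 17) = 18
B (Black): min(16, 19, 18) = 16
G (White): max(10, 1, 3) = 10
H (White): max(13, 11, 3) = 13
F (Black): min(10, 13, 10) = 10
J (Chance): 1/3·8 + 1/3·16 + 1/3·1 = 8.33
K (White): max(2, 15, 5) = 15
I (Black): min(8.33, 15, 9) = 8.33
Root (White): max(16, 10, 8.33) = 16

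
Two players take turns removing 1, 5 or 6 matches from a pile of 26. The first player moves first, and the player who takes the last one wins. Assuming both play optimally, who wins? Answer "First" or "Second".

Second

Mark each pile size as W (mover wins) or L (mover loses):
i:   0  1  2  3  4  5  6  7  8  9 10 11 12 13 14 15 16 17 18 19 20 21 22 23 24 25 26
     L  W  L  W  L  W  W  W  W  W  W  L  W  L  W  L  W  W  W  W  W  W  L  W  L  W  L
Position 26 is L, so the second player wins.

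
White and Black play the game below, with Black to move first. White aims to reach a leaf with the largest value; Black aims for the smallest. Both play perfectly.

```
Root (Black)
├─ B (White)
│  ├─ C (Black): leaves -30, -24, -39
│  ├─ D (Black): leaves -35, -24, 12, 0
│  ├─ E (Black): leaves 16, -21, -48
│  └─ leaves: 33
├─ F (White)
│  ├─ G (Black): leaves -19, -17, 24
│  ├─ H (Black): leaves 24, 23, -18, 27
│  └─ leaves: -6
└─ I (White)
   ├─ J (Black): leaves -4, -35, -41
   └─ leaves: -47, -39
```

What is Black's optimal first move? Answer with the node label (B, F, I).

C (Black): min(-30, -24, -39) = -39
D (Black): min(-35, -24, 12, 0) = -35
E (Black): min(16, -21, -48) = -48
B (White): max(-39, -35, -48, 33) = 33
G (Black): min(-19, -17, 24) = -19
H (Black): min(24, 23, -18, 27) = -18
F (White): max(-19, -18, -6) = -6
J (Black): min(-4, -35, -41) = -41
I (White): max(-41, -47, -39) = -39
Root (Black): min(33, -6, -39) = -39
Black picks the child with the lowest value: I (value -39).

I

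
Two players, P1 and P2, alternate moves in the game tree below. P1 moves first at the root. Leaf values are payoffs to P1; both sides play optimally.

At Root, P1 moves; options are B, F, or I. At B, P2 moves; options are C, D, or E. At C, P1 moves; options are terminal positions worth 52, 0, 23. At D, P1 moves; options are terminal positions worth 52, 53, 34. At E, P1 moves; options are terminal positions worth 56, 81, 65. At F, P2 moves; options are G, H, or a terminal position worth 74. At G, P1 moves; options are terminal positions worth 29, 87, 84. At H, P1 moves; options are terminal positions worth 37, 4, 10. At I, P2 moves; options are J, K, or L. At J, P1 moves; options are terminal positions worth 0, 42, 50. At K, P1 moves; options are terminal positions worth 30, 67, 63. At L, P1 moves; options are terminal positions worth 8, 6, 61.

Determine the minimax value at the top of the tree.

52

C (P1): max(52, 0, 23) = 52
D (P1): max(52, 53, 34) = 53
E (P1): max(56, 81, 65) = 81
B (P2): min(52, 53, 81) = 52
G (P1): max(29, 87, 84) = 87
H (P1): max(37, 4, 10) = 37
F (P2): min(87, 37, 74) = 37
J (P1): max(0, 42, 50) = 50
K (P1): max(30, 67, 63) = 67
L (P1): max(8, 6, 61) = 61
I (P2): min(50, 67, 61) = 50
Root (P1): max(52, 37, 50) = 52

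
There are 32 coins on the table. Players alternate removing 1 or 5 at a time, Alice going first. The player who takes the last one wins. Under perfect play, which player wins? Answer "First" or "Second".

W/L table (W = player to move can force a win):
i:   0  1  2  3  4  5  6  7  8  9 10 11 12 13 14 15 16 17 18 19 20 21 22 23 24 25 26 27 28 29 30 31 32
     L  W  L  W  L  W  L  W  L  W  L  W  L  W  L  W  L  W  L  W  L  W  L  W  L  W  L  W  L  W  L  W  L
Position 32 is L, so the second player wins.

Second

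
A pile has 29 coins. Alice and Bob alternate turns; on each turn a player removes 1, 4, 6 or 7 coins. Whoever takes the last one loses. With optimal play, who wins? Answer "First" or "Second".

Second

Mark each pile size as W (mover wins) or L (mover loses):
i:   0  1  2  3  4  5  6  7  8  9 10 11 12 13 14 15 16 17 18 19 20 21 22 23 24 25 26 27 28 29
     W  L  W  L  W  W  L  W  W  W  W  L  W  W  L  W  L  W  W  L  W  W  W  W  L  W  W  L  W  L
Position 29 is L, so the second player wins.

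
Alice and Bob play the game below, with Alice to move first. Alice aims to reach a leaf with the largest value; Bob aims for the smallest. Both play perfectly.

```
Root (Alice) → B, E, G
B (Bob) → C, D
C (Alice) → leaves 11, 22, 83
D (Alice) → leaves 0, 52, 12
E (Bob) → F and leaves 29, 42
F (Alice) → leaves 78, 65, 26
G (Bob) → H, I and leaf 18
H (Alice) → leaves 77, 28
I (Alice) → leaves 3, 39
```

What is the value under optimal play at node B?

C: max(11, 22, 83) = 83
D: max(0, 52, 12) = 52
B: min(83, 52) = 52

52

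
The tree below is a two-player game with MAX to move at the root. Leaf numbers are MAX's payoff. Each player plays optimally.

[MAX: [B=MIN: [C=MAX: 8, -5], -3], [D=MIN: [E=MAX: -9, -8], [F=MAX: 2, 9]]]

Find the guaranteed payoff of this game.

C (MAX): max(8, -5) = 8
B (MIN): min(8, -3) = -3
E (MAX): max(-9, -8) = -8
F (MAX): max(2, 9) = 9
D (MIN): min(-8, 9) = -8
Root (MAX): max(-3, -8) = -3

-3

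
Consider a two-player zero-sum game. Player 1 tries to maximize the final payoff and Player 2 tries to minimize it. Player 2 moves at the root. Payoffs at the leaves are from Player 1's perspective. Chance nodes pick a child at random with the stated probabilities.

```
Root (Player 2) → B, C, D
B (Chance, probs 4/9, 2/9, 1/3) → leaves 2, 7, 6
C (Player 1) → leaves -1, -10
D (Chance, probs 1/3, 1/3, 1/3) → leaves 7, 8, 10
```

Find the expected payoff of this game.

-1

B (Chance): 4/9·2 + 2/9·7 + 1/3·6 = 4.44
C (Player 1): max(-1, -10) = -1
D (Chance): 1/3·7 + 1/3·8 + 1/3·10 = 8.33
Root (Player 2): min(4.44, -1, 8.33) = -1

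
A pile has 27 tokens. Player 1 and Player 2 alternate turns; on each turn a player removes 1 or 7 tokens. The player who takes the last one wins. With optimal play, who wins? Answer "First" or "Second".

First

i:   0  1  2  3  4  5  6  7  8  9 10 11 12 13 14 15 16 17 18 19 20 21 22 23 24 25 26 27
     L  W  L  W  L  W  L  W  L  W  L  W  L  W  L  W  L  W  L  W  L  W  L  W  L  W  L  W
Position 27 is W, so the first player wins.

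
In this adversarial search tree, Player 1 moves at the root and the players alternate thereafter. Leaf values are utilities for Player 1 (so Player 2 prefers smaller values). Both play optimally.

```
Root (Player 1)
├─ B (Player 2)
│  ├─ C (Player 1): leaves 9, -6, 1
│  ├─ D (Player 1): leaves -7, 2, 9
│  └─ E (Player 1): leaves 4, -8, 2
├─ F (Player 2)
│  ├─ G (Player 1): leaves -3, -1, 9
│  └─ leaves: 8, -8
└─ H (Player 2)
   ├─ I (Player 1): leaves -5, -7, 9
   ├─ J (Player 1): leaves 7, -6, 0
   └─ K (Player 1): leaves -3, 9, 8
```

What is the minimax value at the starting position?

C (Player 1): max(9, -6, 1) = 9
D (Player 1): max(-7, 2, 9) = 9
E (Player 1): max(4, -8, 2) = 4
B (Player 2): min(9, 9, 4) = 4
G (Player 1): max(-3, -1, 9) = 9
F (Player 2): min(9, 8, -8) = -8
I (Player 1): max(-5, -7, 9) = 9
J (Player 1): max(7, -6, 0) = 7
K (Player 1): max(-3, 9, 8) = 9
H (Player 2): min(9, 7, 9) = 7
Root (Player 1): max(4, -8, 7) = 7

7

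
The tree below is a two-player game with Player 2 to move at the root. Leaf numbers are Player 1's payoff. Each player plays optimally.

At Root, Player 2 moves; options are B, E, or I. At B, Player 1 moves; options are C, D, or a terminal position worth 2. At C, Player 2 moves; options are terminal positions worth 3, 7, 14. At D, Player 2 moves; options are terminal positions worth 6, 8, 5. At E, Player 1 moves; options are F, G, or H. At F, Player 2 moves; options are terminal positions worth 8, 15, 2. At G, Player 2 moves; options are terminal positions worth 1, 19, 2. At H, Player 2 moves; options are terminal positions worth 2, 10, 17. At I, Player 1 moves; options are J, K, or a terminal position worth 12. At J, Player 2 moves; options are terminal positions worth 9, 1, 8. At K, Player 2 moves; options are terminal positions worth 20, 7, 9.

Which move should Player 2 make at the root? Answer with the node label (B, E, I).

E

C (Player 2): min(3, 7, 14) = 3
D (Player 2): min(6, 8, 5) = 5
B (Player 1): max(3, 5, 2) = 5
F (Player 2): min(8, 15, 2) = 2
G (Player 2): min(1, 19, 2) = 1
H (Player 2): min(2, 10, 17) = 2
E (Player 1): max(2, 1, 2) = 2
J (Player 2): min(9, 1, 8) = 1
K (Player 2): min(20, 7, 9) = 7
I (Player 1): max(1, 7, 12) = 12
Root (Player 2): min(5, 2, 12) = 2
Player 2 picks the child with the lowest value: E (value 2).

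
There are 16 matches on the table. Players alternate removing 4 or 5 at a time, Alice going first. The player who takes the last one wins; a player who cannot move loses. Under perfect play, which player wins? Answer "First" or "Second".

First

W/L table (W = player to move can force a win):
i:   0  1  2  3  4  5  6  7  8  9 10 11 12 13 14 15 16
     L  L  L  L  W  W  W  W  W  L  L  L  L  W  W  W  W
Position 16 is W, so the first player wins.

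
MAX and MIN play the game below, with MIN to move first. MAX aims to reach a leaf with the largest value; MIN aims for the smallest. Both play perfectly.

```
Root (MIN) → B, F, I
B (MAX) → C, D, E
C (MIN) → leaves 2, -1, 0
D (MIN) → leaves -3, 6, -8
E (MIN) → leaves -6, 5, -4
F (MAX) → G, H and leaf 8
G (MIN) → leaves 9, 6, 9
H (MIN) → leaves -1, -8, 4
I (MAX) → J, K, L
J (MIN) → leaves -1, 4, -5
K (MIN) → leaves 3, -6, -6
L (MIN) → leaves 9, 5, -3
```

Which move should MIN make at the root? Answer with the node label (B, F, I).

I

C (MIN): min(2, -1, 0) = -1
D (MIN): min(-3, 6, -8) = -8
E (MIN): min(-6, 5, -4) = -6
B (MAX): max(-1, -8, -6) = -1
G (MIN): min(9, 6, 9) = 6
H (MIN): min(-1, -8, 4) = -8
F (MAX): max(6, -8, 8) = 8
J (MIN): min(-1, 4, -5) = -5
K (MIN): min(3, -6, -6) = -6
L (MIN): min(9, 5, -3) = -3
I (MAX): max(-5, -6, -3) = -3
Root (MIN): min(-1, 8, -3) = -3
MIN picks the child with the lowest value: I (value -3).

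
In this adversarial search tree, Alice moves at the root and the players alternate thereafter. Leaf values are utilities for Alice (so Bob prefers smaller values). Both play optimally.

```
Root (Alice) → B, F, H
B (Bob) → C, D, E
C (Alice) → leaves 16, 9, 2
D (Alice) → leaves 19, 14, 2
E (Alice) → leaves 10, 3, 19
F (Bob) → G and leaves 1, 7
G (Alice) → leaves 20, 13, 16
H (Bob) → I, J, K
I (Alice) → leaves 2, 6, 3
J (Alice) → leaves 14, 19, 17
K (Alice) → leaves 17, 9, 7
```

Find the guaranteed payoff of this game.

C (Alice): max(16, 9, 2) = 16
D (Alice): max(19, 14, 2) = 19
E (Alice): max(10, 3, 19) = 19
B (Bob): min(16, 19, 19) = 16
G (Alice): max(20, 13, 16) = 20
F (Bob): min(20, 1, 7) = 1
I (Alice): max(2, 6, 3) = 6
J (Alice): max(14, 19, 17) = 19
K (Alice): max(17, 9, 7) = 17
H (Bob): min(6, 19, 17) = 6
Root (Alice): max(16, 1, 6) = 16

16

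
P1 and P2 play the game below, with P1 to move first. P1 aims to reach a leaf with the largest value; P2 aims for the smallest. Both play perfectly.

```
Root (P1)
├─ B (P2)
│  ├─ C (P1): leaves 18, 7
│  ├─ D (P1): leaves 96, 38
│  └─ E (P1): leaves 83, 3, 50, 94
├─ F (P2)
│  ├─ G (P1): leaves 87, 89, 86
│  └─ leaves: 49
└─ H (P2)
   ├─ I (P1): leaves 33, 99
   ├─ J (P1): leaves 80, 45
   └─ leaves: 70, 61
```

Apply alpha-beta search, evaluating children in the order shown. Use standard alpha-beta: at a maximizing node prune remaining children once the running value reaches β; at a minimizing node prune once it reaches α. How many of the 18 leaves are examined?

14

C [α=-∞,β=+∞]: v=18
D [α=-∞,β=18]: v=96 after child 1 ≥ β → β-cutoff, skip 1
E [α=-∞,β=18]: v=83 after child 1 ≥ β → β-cutoff, skip 3
B [α=-∞,β=+∞]: v=18
G [α=18,β=+∞]: v=89
F [α=18,β=+∞]: v=49
I [α=49,β=+∞]: v=99
J [α=49,β=99]: v=80
H [α=49,β=+∞]: v=61
Root [α=-∞,β=+∞]: v=61
Leaves evaluated: 14 of 18.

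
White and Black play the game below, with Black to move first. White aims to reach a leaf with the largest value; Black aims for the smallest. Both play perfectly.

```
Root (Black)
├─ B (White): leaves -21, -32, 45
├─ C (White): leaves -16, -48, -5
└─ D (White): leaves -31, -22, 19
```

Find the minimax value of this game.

B (White): max(-21, -32, 45) = 45
C (White): max(-16, -48, -5) = -5
D (White): max(-31, -22, 19) = 19
Root (Black): min(45, -5, 19) = -5

-5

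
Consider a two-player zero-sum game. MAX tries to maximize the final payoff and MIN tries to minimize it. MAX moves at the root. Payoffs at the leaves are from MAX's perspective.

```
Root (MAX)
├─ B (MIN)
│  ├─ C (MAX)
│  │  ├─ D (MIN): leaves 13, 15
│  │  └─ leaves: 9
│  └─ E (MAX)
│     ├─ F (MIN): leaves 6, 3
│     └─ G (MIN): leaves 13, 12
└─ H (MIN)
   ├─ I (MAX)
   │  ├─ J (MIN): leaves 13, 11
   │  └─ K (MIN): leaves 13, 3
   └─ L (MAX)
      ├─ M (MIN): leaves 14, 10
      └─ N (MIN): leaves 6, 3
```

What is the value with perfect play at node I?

J: min(13, 11) = 11
K: min(13, 3) = 3
I: max(11, 3) = 11

11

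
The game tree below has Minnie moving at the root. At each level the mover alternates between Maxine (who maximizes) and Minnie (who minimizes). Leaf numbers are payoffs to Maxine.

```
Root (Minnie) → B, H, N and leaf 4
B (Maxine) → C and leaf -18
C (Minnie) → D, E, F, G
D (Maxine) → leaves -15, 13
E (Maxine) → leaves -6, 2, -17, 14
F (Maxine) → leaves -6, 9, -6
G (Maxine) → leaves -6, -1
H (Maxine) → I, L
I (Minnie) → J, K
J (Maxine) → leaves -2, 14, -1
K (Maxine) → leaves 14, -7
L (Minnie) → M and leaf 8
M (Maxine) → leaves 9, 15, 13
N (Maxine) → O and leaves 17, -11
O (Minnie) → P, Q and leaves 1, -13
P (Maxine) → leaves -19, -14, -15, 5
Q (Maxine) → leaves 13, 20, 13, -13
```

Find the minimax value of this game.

D (Maxine): max(-15, 13) = 13
E (Maxine): max(-6, 2, -17, 14) = 14
F (Maxine): max(-6, 9, -6) = 9
G (Maxine): max(-6, -1) = -1
C (Minnie): min(13, 14, 9, -1) = -1
B (Maxine): max(-1, -18) = -1
J (Maxine): max(-2, 14, -1) = 14
K (Maxine): max(14, -7) = 14
I (Minnie): min(14, 14) = 14
M (Maxine): max(9, 15, 13) = 15
L (Minnie): min(15, 8) = 8
H (Maxine): max(14, 8) = 14
P (Maxine): max(-19, -14, -15, 5) = 5
Q (Maxine): max(13, 20, 13, -13) = 20
O (Minnie): min(5, 20, 1, -13) = -13
N (Maxine): max(-13, 17, -11) = 17
Root (Minnie): min(-1, 14, 17, 4) = -1

-1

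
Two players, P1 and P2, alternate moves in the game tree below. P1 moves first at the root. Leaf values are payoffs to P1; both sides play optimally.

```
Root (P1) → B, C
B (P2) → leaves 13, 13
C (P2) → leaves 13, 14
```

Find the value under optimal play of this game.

B (P2): min(13, 13) = 13
C (P2): min(13, 14) = 13
Root (P1): max(13, 13) = 13

13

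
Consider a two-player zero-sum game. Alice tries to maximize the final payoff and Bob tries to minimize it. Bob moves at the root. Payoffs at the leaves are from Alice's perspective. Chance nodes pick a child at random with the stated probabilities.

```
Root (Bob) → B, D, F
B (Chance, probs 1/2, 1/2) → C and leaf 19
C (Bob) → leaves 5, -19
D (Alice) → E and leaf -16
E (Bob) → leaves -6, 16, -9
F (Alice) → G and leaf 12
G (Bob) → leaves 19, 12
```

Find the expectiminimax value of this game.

-9

C (Bob): min(5, -19) = -19
B (Chance): 1/2·-19 + 1/2·19 = 0
E (Bob): min(-6, 16, -9) = -9
D (Alice): max(-9, -16) = -9
G (Bob): min(19, 12) = 12
F (Alice): max(12, 12) = 12
Root (Bob): min(0, -9, 12) = -9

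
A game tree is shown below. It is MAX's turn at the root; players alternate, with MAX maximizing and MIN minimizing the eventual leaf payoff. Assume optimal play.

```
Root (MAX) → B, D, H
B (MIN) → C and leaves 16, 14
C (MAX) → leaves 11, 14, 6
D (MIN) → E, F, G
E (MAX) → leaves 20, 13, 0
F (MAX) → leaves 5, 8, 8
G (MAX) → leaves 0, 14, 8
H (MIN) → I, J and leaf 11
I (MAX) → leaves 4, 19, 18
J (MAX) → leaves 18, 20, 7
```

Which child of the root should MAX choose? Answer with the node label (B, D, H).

C (MAX): max(11, 14, 6) = 14
B (MIN): min(14, 16, 14) = 14
E (MAX): max(20, 13, 0) = 20
F (MAX): max(5, 8, 8) = 8
G (MAX): max(0, 14, 8) = 14
D (MIN): min(20, 8, 14) = 8
I (MAX): max(4, 19, 18) = 19
J (MAX): max(18, 20, 7) = 20
H (MIN): min(19, 20, 11) = 11
Root (MAX): max(14, 8, 11) = 14
MAX picks the child with the highest value: B (value 14).

B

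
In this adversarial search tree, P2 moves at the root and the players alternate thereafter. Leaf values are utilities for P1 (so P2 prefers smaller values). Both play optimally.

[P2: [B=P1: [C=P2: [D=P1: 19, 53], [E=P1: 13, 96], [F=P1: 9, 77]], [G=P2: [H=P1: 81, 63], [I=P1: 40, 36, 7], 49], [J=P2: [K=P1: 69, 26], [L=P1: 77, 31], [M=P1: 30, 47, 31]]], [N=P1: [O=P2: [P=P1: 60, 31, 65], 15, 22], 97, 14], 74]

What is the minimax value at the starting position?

D (P1): max(19, 53) = 53
E (P1): max(13, 96) = 96
F (P1): max(9, 77) = 77
C (P2): min(53, 96, 77) = 53
H (P1): max(81, 63) = 81
I (P1): max(40, 36, 7) = 40
G (P2): min(81, 40, 49) = 40
K (P1): max(69, 26) = 69
L (P1): max(77, 31) = 77
M (P1): max(30, 47, 31) = 47
J (P2): min(69, 77, 47) = 47
B (P1): max(53, 40, 47) = 53
P (P1): max(60, 31, 65) = 65
O (P2): min(65, 15, 22) = 15
N (P1): max(15, 97, 14) = 97
Root (P2): min(53, 97, 74) = 53

53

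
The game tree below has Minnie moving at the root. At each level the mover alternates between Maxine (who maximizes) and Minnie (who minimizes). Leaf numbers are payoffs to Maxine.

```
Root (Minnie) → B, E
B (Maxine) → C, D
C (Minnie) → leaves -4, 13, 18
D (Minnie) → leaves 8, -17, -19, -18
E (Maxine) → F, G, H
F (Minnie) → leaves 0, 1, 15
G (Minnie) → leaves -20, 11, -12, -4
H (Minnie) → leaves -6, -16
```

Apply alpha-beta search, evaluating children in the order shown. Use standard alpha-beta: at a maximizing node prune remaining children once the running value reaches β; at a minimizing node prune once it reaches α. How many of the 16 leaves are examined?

C [α=-∞,β=+∞]: v=-4
D [α=-4,β=+∞]: v=-17 after child 2 ≤ α → α-cutoff, skip 2
B [α=-∞,β=+∞]: v=-4
F [α=-∞,β=-4]: v=0
E [α=-∞,β=-4]: v=0 after child 1 ≥ β → β-cutoff, skip 2
Root [α=-∞,β=+∞]: v=-4
Leaves evaluated: 8 of 16.

8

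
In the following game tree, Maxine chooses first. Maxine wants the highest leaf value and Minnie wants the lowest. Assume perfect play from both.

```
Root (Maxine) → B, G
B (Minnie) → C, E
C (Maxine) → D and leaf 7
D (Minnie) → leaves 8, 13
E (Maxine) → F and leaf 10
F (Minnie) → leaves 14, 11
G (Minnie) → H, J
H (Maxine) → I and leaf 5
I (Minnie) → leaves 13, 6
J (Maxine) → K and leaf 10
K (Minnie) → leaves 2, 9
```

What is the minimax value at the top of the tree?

8

D (Minnie): min(8, 13) = 8
C (Maxine): max(8, 7) = 8
F (Minnie): min(14, 11) = 11
E (Maxine): max(11, 10) = 11
B (Minnie): min(8, 11) = 8
I (Minnie): min(13, 6) = 6
H (Maxine): max(6, 5) = 6
K (Minnie): min(2, 9) = 2
J (Maxine): max(2, 10) = 10
G (Minnie): min(6, 10) = 6
Root (Maxine): max(8, 6) = 8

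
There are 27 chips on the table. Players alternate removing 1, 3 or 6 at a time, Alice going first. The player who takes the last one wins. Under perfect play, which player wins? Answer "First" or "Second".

Second

W/L table (W = player to move can force a win):
i:   0  1  2  3  4  5  6  7  8  9 10 11 12 13 14 15 16 17 18 19 20 21 22 23 24 25 26 27
     L  W  L  W  L  W  W  W  W  L  W  L  W  L  W  W  W  W  L  W  L  W  L  W  W  W  W  L
Position 27 is L, so the second player wins.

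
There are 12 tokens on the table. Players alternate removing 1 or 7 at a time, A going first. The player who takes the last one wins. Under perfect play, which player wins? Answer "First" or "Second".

Second

W/L table (W = player to move can force a win):
i:   0  1  2  3  4  5  6  7  8  9 10 11 12
     L  W  L  W  L  W  L  W  L  W  L  W  L
Position 12 is L, so the second player wins.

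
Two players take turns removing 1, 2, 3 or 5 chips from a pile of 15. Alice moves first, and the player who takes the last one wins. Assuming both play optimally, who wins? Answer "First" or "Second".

Mark each pile size as W (mover wins) or L (mover loses):
i:   0  1  2  3  4  5  6  7  8  9 10 11 12 13 14 15
     L  W  W  W  L  W  W  W  L  W  W  W  L  W  W  W
Position 15 is W, so the first player wins.

First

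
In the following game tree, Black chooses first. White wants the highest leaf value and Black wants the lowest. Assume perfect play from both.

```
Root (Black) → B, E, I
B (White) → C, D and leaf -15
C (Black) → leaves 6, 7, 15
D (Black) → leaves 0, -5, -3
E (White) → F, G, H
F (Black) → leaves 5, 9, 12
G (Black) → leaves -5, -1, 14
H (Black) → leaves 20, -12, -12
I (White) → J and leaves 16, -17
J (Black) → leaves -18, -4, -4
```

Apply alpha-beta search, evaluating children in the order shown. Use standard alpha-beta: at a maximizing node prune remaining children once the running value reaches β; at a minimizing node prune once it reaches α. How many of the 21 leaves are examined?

15

C [α=-∞,β=+∞]: v=6
D [α=6,β=+∞]: v=0 after child 1 ≤ α → α-cutoff, skip 2
B [α=-∞,β=+∞]: v=6
F [α=-∞,β=6]: v=5
G [α=5,β=6]: v=-5 after child 1 ≤ α → α-cutoff, skip 2
H [α=5,β=6]: v=-12 after child 2 ≤ α → α-cutoff, skip 1
E [α=-∞,β=6]: v=5
J [α=-∞,β=5]: v=-18
I [α=-∞,β=5]: v=16 after child 2 ≥ β → β-cutoff, skip 1
Root [α=-∞,β=+∞]: v=5
Leaves evaluated: 15 of 21.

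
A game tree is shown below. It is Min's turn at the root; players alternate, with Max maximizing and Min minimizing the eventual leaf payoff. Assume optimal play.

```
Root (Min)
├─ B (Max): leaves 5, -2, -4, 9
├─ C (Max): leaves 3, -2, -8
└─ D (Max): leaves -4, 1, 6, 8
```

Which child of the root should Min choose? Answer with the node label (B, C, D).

B (Max): max(5, -2, -4, 9) = 9
C (Max): max(3, -2, -8) = 3
D (Max): max(-4, 1, 6, 8) = 8
Root (Min): min(9, 3, 8) = 3
Min picks the child with the lowest value: C (value 3).

C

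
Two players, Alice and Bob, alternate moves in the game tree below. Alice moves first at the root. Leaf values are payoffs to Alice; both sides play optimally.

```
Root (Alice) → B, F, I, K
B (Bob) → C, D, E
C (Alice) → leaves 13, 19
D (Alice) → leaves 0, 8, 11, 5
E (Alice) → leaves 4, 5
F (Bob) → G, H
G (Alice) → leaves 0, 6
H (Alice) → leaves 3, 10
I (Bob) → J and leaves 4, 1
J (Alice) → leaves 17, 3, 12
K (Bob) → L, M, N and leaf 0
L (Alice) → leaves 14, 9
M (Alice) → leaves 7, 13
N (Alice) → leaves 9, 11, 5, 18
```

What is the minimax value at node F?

G: max(0, 6) = 6
H: max(3, 10) = 10
F: min(6, 10) = 6

6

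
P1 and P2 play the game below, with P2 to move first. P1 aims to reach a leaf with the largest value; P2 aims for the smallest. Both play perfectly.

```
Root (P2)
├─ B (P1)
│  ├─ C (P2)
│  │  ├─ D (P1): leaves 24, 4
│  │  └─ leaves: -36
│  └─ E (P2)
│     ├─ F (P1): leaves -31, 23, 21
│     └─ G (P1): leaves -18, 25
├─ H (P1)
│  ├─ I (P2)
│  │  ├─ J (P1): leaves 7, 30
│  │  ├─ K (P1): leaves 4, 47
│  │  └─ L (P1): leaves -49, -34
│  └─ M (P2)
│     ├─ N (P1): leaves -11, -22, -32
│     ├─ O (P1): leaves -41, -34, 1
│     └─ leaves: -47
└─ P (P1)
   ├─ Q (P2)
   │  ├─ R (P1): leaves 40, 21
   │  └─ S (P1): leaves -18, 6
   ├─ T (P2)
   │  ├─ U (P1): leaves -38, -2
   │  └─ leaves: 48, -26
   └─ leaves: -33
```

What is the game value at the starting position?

D (P1): max(24, 4) = 24
C (P2): min(24, -36) = -36
F (P1): max(-31, 23, 21) = 23
G (P1): max(-18, 25) = 25
E (P2): min(23, 25) = 23
B (P1): max(-36, 23) = 23
J (P1): max(7, 30) = 30
K (P1): max(4, 47) = 47
L (P1): max(-49, -34) = -34
I (P2): min(30, 47, -34) = -34
N (P1): max(-11, -22, -32) = -11
O (P1): max(-41, -34, 1) = 1
M (P2): min(-11, 1, -47) = -47
H (P1): max(-34, -47) = -34
R (P1): max(40, 21) = 40
S (P1): max(-18, 6) = 6
Q (P2): min(40, 6) = 6
U (P1): max(-38, -2) = -2
T (P2): min(-2, 48, -26) = -26
P (P1): max(6, -26, -33) = 6
Root (P2): min(23, -34, 6) = -34

-34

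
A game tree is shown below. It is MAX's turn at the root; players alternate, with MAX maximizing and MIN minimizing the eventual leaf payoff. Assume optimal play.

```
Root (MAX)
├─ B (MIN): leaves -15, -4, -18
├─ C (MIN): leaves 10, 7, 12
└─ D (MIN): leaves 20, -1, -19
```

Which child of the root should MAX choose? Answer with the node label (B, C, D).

C

B (MIN): min(-15, -4, -18) = -18
C (MIN): min(10, 7, 12) = 7
D (MIN): min(20, -1, -19) = -19
Root (MAX): max(-18, 7, -19) = 7
MAX picks the child with the highest value: C (value 7).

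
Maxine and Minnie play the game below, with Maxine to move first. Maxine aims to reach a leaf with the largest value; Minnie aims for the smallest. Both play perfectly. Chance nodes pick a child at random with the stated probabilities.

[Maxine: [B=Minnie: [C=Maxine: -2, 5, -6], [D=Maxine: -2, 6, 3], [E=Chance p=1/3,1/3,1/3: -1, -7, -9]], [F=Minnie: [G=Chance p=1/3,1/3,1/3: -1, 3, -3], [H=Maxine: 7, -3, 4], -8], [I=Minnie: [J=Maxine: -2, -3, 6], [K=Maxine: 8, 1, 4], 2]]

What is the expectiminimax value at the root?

C (Maxine): max(-2, 5, -6) = 5
D (Maxine): max(-2, 6, 3) = 6
E (Chance): 1/3·-1 + 1/3·-7 + 1/3·-9 = -5.67
B (Minnie): min(5, 6, -5.67) = -5.67
G (Chance): 1/3·-1 + 1/3·3 + 1/3·-3 = -0.33
H (Maxine): max(7, -3, 4) = 7
F (Minnie): min(-0.33, 7, -8) = -8
J (Maxine): max(-2, -3, 6) = 6
K (Maxine): max(8, 1, 4) = 8
I (Minnie): min(6, 8, 2) = 2
Root (Maxine): max(-5.67, -8, 2) = 2

2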